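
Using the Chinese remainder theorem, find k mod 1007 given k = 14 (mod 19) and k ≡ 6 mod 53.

19⁻¹ mod 53: 19·14 ≡ 1 (mod 53), so 19⁻¹ ≡ 14.
k = 14 + 19·((6 − 14)·14 mod 53) = 14 + 19·47 = 907.

907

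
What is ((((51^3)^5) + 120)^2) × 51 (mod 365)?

(51)^3 ≡ 156 (mod 365)
(156)^5 ≡ 136 (mod 365)
136 + 120 = 256
(256)^2 ≡ 201 (mod 365)
201 × 51 = 10251 ≡ 31 (mod 365)

31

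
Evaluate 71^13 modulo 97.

58

13 in binary is 1101, i.e. 13 = 8 + 4 + 1.
71^1 ≡ 71 (mod 97)
71^2 ≡ 71^2 = 5041 ≡ 94 (mod 97)
71^4 ≡ 94^2 = 8836 ≡ 9 (mod 97)
71^8 ≡ 9^2 = 81 (mod 97)
71^13 = 71^8 · 71^4 · 71^1 ≡ 81 · 9 · 71 (mod 97).
Accumulate the product:
81 · 9 = 729 ≡ 50
50 · 71 = 3550 ≡ 58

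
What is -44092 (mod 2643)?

-44092 = -17·2643 + 839, so -44092 ≡ 839 (mod 2643).

839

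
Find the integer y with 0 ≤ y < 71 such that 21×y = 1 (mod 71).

44

71 = 3·21 + 8
21 = 2·8 + 5
8 = 1·5 + 3
5 = 1·3 + 2
3 = 1·2 + 1
2 = 2·1 + 0
gcd(21, 71) = 1, so the inverse exists.
Bézout: 1 = 8·71 − 27·21.
So 21⁻¹ ≡ −27 ≡ 44 (mod 71).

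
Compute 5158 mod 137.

89

5158 = 37·137 + 89, so 5158 ≡ 89 (mod 137).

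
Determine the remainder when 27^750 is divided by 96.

9

Compute successive squares:
27^1 ≡ 27 (mod 96)
27^2 ≡ 27^2 = 729 ≡ 57 (mod 96)
27^4 ≡ 57^2 = 3249 ≡ 81 (mod 96)
27^8 ≡ 81^2 = 6561 ≡ 33 (mod 96)
27^16 ≡ 33^2 = 1089 ≡ 33 (mod 96)
27^32 ≡ 33^2 = 1089 ≡ 33 (mod 96)
27^64 ≡ 33^2 = 1089 ≡ 33 (mod 96)
27^128 ≡ 33^2 = 1089 ≡ 33 (mod 96)
27^256 ≡ 33^2 = 1089 ≡ 33 (mod 96)
27^512 ≡ 33^2 = 1089 ≡ 33 (mod 96)
27^750 = 27^512 · 27^128 · 27^64 · 27^32 · 27^8 · 27^4 · 27^2 ≡ 33 · 33 · 33 · 33 · 33 · 81 · 57 (mod 96).
Accumulate the product:
33 · 33 = 1089 ≡ 33
33 · 33 = 1089 ≡ 33
33 · 33 = 1089 ≡ 33
33 · 33 = 1089 ≡ 33
33 · 81 = 2673 ≡ 81
81 · 57 = 4617 ≡ 9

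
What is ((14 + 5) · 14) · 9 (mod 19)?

0

14 + 5 = 19 ≡ 0 (mod 19)
0 · 14 = 0
0 · 9 = 0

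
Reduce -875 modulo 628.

381

-875 = -2*628 + 381, so -875 ≡ 381 (mod 628).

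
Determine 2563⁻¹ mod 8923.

94

Apply the Euclidean algorithm and back-substitute:
8923 = 3·2563 + 1234
2563 = 2·1234 + 95
1234 = 12·95 + 94
95 = 1·94 + 1
94 = 94·1 + 0
gcd(2563, 8923) = 1, so the inverse exists.
Bézout: 1 = −27·8923 + 94·2563.
So 2563⁻¹ ≡ 94 (mod 8923).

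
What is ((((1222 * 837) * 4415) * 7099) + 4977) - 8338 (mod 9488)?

1222 * 837 = 1022814 ≡ 7598 (mod 9488)
7598 * 4415 = 33545170 ≡ 5090 (mod 9488)
5090 * 7099 = 36133910 ≡ 3606 (mod 9488)
3606 + 4977 = 8583
8583 - 8338 = 245

245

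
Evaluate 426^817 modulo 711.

468

817 in binary is 1100110001, i.e. 817 = 512 + 256 + 32 + 16 + 1.
426^1 ≡ 426 (mod 711)
426^2 ≡ 426^2 = 181476 ≡ 171 (mod 711)
426^4 ≡ 171^2 = 29241 ≡ 90 (mod 711)
426^8 ≡ 90^2 = 8100 ≡ 279 (mod 711)
426^16 ≡ 279^2 = 77841 ≡ 342 (mod 711)
426^32 ≡ 342^2 = 116964 ≡ 360 (mod 711)
426^64 ≡ 360^2 = 129600 ≡ 198 (mod 711)
426^128 ≡ 198^2 = 39204 ≡ 99 (mod 711)
426^256 ≡ 99^2 = 9801 ≡ 558 (mod 711)
426^512 ≡ 558^2 = 311364 ≡ 657 (mod 711)
426^817 = 426^512 × 426^256 × 426^32 × 426^16 × 426^1 ≡ 657 × 558 × 360 × 342 × 426 (mod 711).
Accumulate the product:
657 × 558 = 366606 ≡ 441
441 × 360 = 158760 ≡ 207
207 × 342 = 70794 ≡ 405
405 × 426 = 172530 ≡ 468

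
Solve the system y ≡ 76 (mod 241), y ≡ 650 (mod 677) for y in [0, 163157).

241⁻¹ mod 677: 241*368 ≡ 1 (mod 677), so 241⁻¹ ≡ 368.
y = 76 + 241*((650 − 76)*368 mod 677) = 76 + 241*8 = 2004.

2004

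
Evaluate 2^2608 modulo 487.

2608 in binary is 101000110000, i.e. 2608 = 2048 + 512 + 32 + 16.
2^1 ≡ 2 (mod 487)
2^2 ≡ 2^2 = 4 (mod 487)
2^4 ≡ 4^2 = 16 (mod 487)
2^8 ≡ 16^2 = 256 (mod 487)
2^16 ≡ 256^2 = 65536 ≡ 278 (mod 487)
2^32 ≡ 278^2 = 77284 ≡ 338 (mod 487)
2^64 ≡ 338^2 = 114244 ≡ 286 (mod 487)
2^128 ≡ 286^2 = 81796 ≡ 467 (mod 487)
2^256 ≡ 467^2 = 218089 ≡ 400 (mod 487)
2^512 ≡ 400^2 = 160000 ≡ 264 (mod 487)
2^1024 ≡ 264^2 = 69696 ≡ 55 (mod 487)
2^2048 ≡ 55^2 = 3025 ≡ 103 (mod 487)
2^2608 = 2^2048 · 2^512 · 2^32 · 2^16 ≡ 103 · 264 · 338 · 278 (mod 487).
Accumulate the product:
103 · 264 = 27192 ≡ 407
407 · 338 = 137566 ≡ 232
232 · 278 = 64496 ≡ 212

212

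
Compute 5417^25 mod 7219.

Using repeated squaring:
5417^1 ≡ 5417 (mod 7219)
5417^2 ≡ 5417^2 = 29343889 ≡ 5873 (mod 7219)
5417^4 ≡ 5873^2 = 34492129 ≡ 6966 (mod 7219)
5417^8 ≡ 6966^2 = 48525156 ≡ 6257 (mod 7219)
5417^16 ≡ 6257^2 = 39150049 ≡ 1412 (mod 7219)
5417^25 = 5417^16 × 5417^8 × 5417^1 ≡ 1412 × 6257 × 5417 (mod 7219).
Accumulate the product:
1412 × 6257 = 8834884 ≡ 6047
6047 × 5417 = 32756599 ≡ 3996

3996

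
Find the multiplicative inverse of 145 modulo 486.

181

Apply the Euclidean algorithm and back-substitute:
486 = 3·145 + 51
145 = 2·51 + 43
51 = 1·43 + 8
43 = 5·8 + 3
8 = 2·3 + 2
3 = 1·2 + 1
2 = 2·1 + 0
gcd(145, 486) = 1, so the inverse exists.
Bézout: 1 = −54·486 + 181·145.
So 145⁻¹ ≡ 181 (mod 486).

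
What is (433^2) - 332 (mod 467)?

(433)^2 ≡ 222 (mod 467)
222 - 332 = -110 ≡ 357 (mod 467)

357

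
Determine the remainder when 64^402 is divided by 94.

64^1 ≡ 64 (mod 94)
64^2 ≡ 64^2 = 4096 ≡ 54 (mod 94)
64^4 ≡ 54^2 = 2916 ≡ 2 (mod 94)
64^8 ≡ 2^2 = 4 (mod 94)
64^16 ≡ 4^2 = 16 (mod 94)
64^32 ≡ 16^2 = 256 ≡ 68 (mod 94)
64^64 ≡ 68^2 = 4624 ≡ 18 (mod 94)
64^128 ≡ 18^2 = 324 ≡ 42 (mod 94)
64^256 ≡ 42^2 = 1764 ≡ 72 (mod 94)
64^402 = 64^256 · 64^128 · 64^16 · 64^2 ≡ 72 · 42 · 16 · 54 (mod 94).
Accumulate the product:
72 · 42 = 3024 ≡ 16
16 · 16 = 256 ≡ 68
68 · 54 = 3672 ≡ 6

6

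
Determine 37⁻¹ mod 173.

159

Run the extended Euclidean algorithm:
173 = 4*37 + 25
37 = 1*25 + 12
25 = 2*12 + 1
12 = 12*1 + 0
gcd(37, 173) = 1, so the inverse exists.
Bézout: 1 = 3*173 − 14*37.
So 37⁻¹ ≡ −14 ≡ 159 (mod 173).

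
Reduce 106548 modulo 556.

106548 = 191×556 + 352, so 106548 ≡ 352 (mod 556).

352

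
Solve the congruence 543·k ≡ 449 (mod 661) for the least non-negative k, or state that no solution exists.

gcd(543, 661) = 1, so a unique solution mod 661 exists.
543⁻¹ ≡ 28 (mod 661).
k ≡ 28·449 ≡ 13 (mod 661).

13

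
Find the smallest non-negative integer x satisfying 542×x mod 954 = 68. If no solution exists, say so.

gcd(542, 954) = 2, and 2 | 68, so solutions exist.
Divide through by 2: 271×x ≡ 34 mod 477.
271⁻¹ ≡ 433 (mod 477).
x ≡ 433×34 ≡ 412 (mod 477).
The smallest non-negative solution is x = 412.

412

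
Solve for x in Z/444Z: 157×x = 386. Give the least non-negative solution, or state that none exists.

gcd(157, 444) = 1, so a unique solution mod 444 exists.
157⁻¹ ≡ 181 (mod 444).
x ≡ 181×386 ≡ 158 (mod 444).

158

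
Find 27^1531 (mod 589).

27^1 ≡ 27 (mod 589)
27^2 ≡ 27^2 = 729 ≡ 140 (mod 589)
27^4 ≡ 140^2 = 19600 ≡ 163 (mod 589)
27^8 ≡ 163^2 = 26569 ≡ 64 (mod 589)
27^16 ≡ 64^2 = 4096 ≡ 562 (mod 589)
27^32 ≡ 562^2 = 315844 ≡ 140 (mod 589)
27^64 ≡ 140^2 = 19600 ≡ 163 (mod 589)
27^128 ≡ 163^2 = 26569 ≡ 64 (mod 589)
27^256 ≡ 64^2 = 4096 ≡ 562 (mod 589)
27^512 ≡ 562^2 = 315844 ≡ 140 (mod 589)
27^1024 ≡ 140^2 = 19600 ≡ 163 (mod 589)
27^1531 = 27^1024 × 27^256 × 27^128 × 27^64 × 27^32 × 27^16 × 27^8 × 27^2 × 27^1 ≡ 163 × 562 × 64 × 163 × 140 × 562 × 64 × 140 × 27 (mod 589).
Accumulate the product:
163 × 562 = 91606 ≡ 311
311 × 64 = 19904 ≡ 467
467 × 163 = 76121 ≡ 140
140 × 140 = 19600 ≡ 163
163 × 562 = 91606 ≡ 311
311 × 64 = 19904 ≡ 467
467 × 140 = 65380 ≡ 1
1 × 27 = 27

27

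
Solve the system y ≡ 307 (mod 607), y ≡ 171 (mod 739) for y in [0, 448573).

607⁻¹ mod 739: 607·711 ≡ 1 (mod 739), so 607⁻¹ ≡ 711.
y = 307 + 607·((171 − 307)·711 mod 739) = 307 + 607·113 = 68898.

68898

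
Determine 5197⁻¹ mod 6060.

2233

6060 = 1·5197 + 863
5197 = 6·863 + 19
863 = 45·19 + 8
19 = 2·8 + 3
8 = 2·3 + 2
3 = 1·2 + 1
2 = 2·1 + 0
gcd(5197, 6060) = 1, so the inverse exists.
Bézout: 1 = −1915·6060 + 2233·5197.
So 5197⁻¹ ≡ 2233 (mod 6060).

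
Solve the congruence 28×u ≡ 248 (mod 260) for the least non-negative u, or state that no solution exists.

gcd(28, 260) = 4, and 4 | 248, so solutions exist.
Divide through by 4: 7×u mod 65 = 62.
7⁻¹ ≡ 28 (mod 65).
u ≡ 28×62 ≡ 46 (mod 65).
The smallest non-negative solution is u = 46.

46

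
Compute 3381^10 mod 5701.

4103

10 in binary is 1010, i.e. 10 = 8 + 2.
3381^1 ≡ 3381 (mod 5701)
3381^2 ≡ 3381^2 = 11431161 ≡ 656 (mod 5701)
3381^4 ≡ 656^2 = 430336 ≡ 2761 (mod 5701)
3381^8 ≡ 2761^2 = 7623121 ≡ 884 (mod 5701)
3381^10 = 3381^8 · 3381^2 ≡ 884 · 656 (mod 5701).
884 · 656 = 579904 ≡ 4103 (mod 5701).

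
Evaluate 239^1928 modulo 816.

By square-and-multiply:
1928 in binary is 11110001000, i.e. 1928 = 1024 + 512 + 256 + 128 + 8.
239^1 ≡ 239 (mod 816)
239^2 ≡ 239^2 = 57121 ≡ 1 (mod 816)
239^4 ≡ 1^2 = 1 (mod 816)
239^8 ≡ 1^2 = 1 (mod 816)
239^16 ≡ 1^2 = 1 (mod 816)
239^32 ≡ 1^2 = 1 (mod 816)
239^64 ≡ 1^2 = 1 (mod 816)
239^128 ≡ 1^2 = 1 (mod 816)
239^256 ≡ 1^2 = 1 (mod 816)
239^512 ≡ 1^2 = 1 (mod 816)
239^1024 ≡ 1^2 = 1 (mod 816)
239^1928 = 239^1024 · 239^512 · 239^256 · 239^128 · 239^8 ≡ 1 · 1 · 1 · 1 · 1 (mod 816).
Accumulate the product:
1 · 1 = 1
1 · 1 = 1
1 · 1 = 1
1 · 1 = 1

1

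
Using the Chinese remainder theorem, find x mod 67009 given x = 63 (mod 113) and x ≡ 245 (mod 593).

29895

113⁻¹ mod 593: 113·21 ≡ 1 (mod 593), so 113⁻¹ ≡ 21.
x = 63 + 113·((245 − 63)·21 mod 593) = 63 + 113·264 = 29895.
Check: 29895 mod 113 = 63, 29895 mod 593 = 245. ✓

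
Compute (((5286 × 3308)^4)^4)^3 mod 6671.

2059

5286 × 3308 = 17486088 ≡ 1397 (mod 6671)
(1397)^4 ≡ 4883 (mod 6671)
(4883)^4 ≡ 1362 (mod 6671)
(1362)^3 ≡ 2059 (mod 6671)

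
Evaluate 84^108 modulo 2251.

108 in binary is 1101100, i.e. 108 = 64 + 32 + 8 + 4.
84^1 ≡ 84 (mod 2251)
84^2 ≡ 84^2 = 7056 ≡ 303 (mod 2251)
84^4 ≡ 303^2 = 91809 ≡ 1769 (mod 2251)
84^8 ≡ 1769^2 = 3129361 ≡ 471 (mod 2251)
84^16 ≡ 471^2 = 221841 ≡ 1243 (mod 2251)
84^32 ≡ 1243^2 = 1545049 ≡ 863 (mod 2251)
84^64 ≡ 863^2 = 744769 ≡ 1939 (mod 2251)
84^108 = 84^64 * 84^32 * 84^8 * 84^4 ≡ 1939 * 863 * 471 * 1769 (mod 2251).
Accumulate the product:
1939 * 863 = 1673357 ≡ 864
864 * 471 = 406944 ≡ 1764
1764 * 1769 = 3120516 ≡ 630

630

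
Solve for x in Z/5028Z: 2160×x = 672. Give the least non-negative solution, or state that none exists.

410

gcd(2160, 5028) = 12, and 12 | 672, so solutions exist.
Divide through by 12: 180×x = 56 (mod 419).
180⁻¹ ≡ 142 (mod 419).
x ≡ 142×56 ≡ 410 (mod 419).
The smallest non-negative solution is x = 410.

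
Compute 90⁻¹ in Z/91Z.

90

91 = 1·90 + 1
90 = 90·1 + 0
gcd(90, 91) = 1, so the inverse exists.
Bézout: 1 = 1·91 − 1·90.
So 90⁻¹ ≡ −1 ≡ 90 (mod 91).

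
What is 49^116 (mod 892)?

257

49^1 ≡ 49 (mod 892)
49^2 ≡ 49^2 = 2401 ≡ 617 (mod 892)
49^4 ≡ 617^2 = 380689 ≡ 697 (mod 892)
49^8 ≡ 697^2 = 485809 ≡ 561 (mod 892)
49^16 ≡ 561^2 = 314721 ≡ 737 (mod 892)
49^32 ≡ 737^2 = 543169 ≡ 833 (mod 892)
49^64 ≡ 833^2 = 693889 ≡ 805 (mod 892)
49^116 = 49^64 · 49^32 · 49^16 · 49^4 ≡ 805 · 833 · 737 · 697 (mod 892).
Accumulate the product:
805 · 833 = 670565 ≡ 673
673 · 737 = 496001 ≡ 49
49 · 697 = 34153 ≡ 257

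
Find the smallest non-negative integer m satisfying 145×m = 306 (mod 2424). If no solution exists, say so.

186

gcd(145, 2424) = 1, so a unique solution mod 2424 exists.
145⁻¹ ≡ 769 (mod 2424).
m ≡ 769×306 ≡ 186 (mod 2424).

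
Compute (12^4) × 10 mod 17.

11

(12)^4 ≡ 13 (mod 17)
13 × 10 = 130 ≡ 11 (mod 17)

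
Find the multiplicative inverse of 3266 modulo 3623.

Apply the Euclidean algorithm and back-substitute:
3623 = 1*3266 + 357
3266 = 9*357 + 53
357 = 6*53 + 39
53 = 1*39 + 14
39 = 2*14 + 11
14 = 1*11 + 3
11 = 3*3 + 2
3 = 1*2 + 1
2 = 2*1 + 0
gcd(3266, 3623) = 1, so the inverse exists.
Bézout: 1 = −1171*3623 + 1299*3266.
So 3266⁻¹ ≡ 1299 (mod 3623).

1299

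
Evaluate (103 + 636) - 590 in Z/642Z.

149

103 + 636 = 739 ≡ 97 (mod 642)
97 - 590 = -493 ≡ 149 (mod 642)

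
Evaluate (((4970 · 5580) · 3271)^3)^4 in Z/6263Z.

4970 · 5580 = 27732600 ≡ 36 (mod 6263)
36 · 3271 = 117756 ≡ 5022 (mod 6263)
(5022)^3 ≡ 1611 (mod 6263)
(1611)^4 ≡ 5134 (mod 6263)

5134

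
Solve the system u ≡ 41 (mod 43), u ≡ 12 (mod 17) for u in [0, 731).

471

43⁻¹ mod 17: 43*2 ≡ 1 (mod 17), so 43⁻¹ ≡ 2.
u = 41 + 43*((12 − 41)*2 mod 17) = 41 + 43*10 = 471.
Check: 471 mod 43 = 41, 471 mod 17 = 12. ✓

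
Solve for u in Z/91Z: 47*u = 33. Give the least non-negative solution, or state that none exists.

gcd(47, 91) = 1, so a unique solution mod 91 exists.
47⁻¹ ≡ 31 (mod 91).
u ≡ 31*33 ≡ 22 (mod 91).

22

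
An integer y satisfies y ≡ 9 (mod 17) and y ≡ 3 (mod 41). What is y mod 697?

536

17⁻¹ mod 41: 17·29 ≡ 1 (mod 41), so 17⁻¹ ≡ 29.
y = 9 + 17·((3 − 9)·29 mod 41) = 9 + 17·31 = 536.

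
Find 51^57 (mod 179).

70

Using repeated squaring:
57 in binary is 111001, i.e. 57 = 32 + 16 + 8 + 1.
51^1 ≡ 51 (mod 179)
51^2 ≡ 51^2 = 2601 ≡ 95 (mod 179)
51^4 ≡ 95^2 = 9025 ≡ 75 (mod 179)
51^8 ≡ 75^2 = 5625 ≡ 76 (mod 179)
51^16 ≡ 76^2 = 5776 ≡ 48 (mod 179)
51^32 ≡ 48^2 = 2304 ≡ 156 (mod 179)
51^57 = 51^32 × 51^16 × 51^8 × 51^1 ≡ 156 × 48 × 76 × 51 (mod 179).
Accumulate the product:
156 × 48 = 7488 ≡ 149
149 × 76 = 11324 ≡ 47
47 × 51 = 2397 ≡ 70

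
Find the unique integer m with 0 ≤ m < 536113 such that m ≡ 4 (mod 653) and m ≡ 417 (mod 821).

653⁻¹ mod 821: 653·259 ≡ 1 (mod 821), so 653⁻¹ ≡ 259.
m = 4 + 653·((417 − 4)·259 mod 821) = 4 + 653·237 = 154765.
Check: 154765 mod 653 = 4, 154765 mod 821 = 417. ✓

154765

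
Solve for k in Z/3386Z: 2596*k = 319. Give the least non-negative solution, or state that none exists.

no solution

gcd(2596, 3386) = 2, and 2 does not divide 319.
So the congruence has no solution.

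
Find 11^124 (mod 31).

Compute successive squares:
124 in binary is 1111100, i.e. 124 = 64 + 32 + 16 + 8 + 4.
11^1 ≡ 11 (mod 31)
11^2 ≡ 11^2 = 121 ≡ 28 (mod 31)
11^4 ≡ 28^2 = 784 ≡ 9 (mod 31)
11^8 ≡ 9^2 = 81 ≡ 19 (mod 31)
11^16 ≡ 19^2 = 361 ≡ 20 (mod 31)
11^32 ≡ 20^2 = 400 ≡ 28 (mod 31)
11^64 ≡ 28^2 = 784 ≡ 9 (mod 31)
11^124 = 11^64 * 11^32 * 11^16 * 11^8 * 11^4 ≡ 9 * 28 * 20 * 19 * 9 (mod 31).
Accumulate the product:
9 * 28 = 252 ≡ 4
4 * 20 = 80 ≡ 18
18 * 19 = 342 ≡ 1
1 * 9 = 9

9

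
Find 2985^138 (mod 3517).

2042

By square-and-multiply:
2985^1 ≡ 2985 (mod 3517)
2985^2 ≡ 2985^2 = 8910225 ≡ 1664 (mod 3517)
2985^4 ≡ 1664^2 = 2768896 ≡ 1017 (mod 3517)
2985^8 ≡ 1017^2 = 1034289 ≡ 291 (mod 3517)
2985^16 ≡ 291^2 = 84681 ≡ 273 (mod 3517)
2985^32 ≡ 273^2 = 74529 ≡ 672 (mod 3517)
2985^64 ≡ 672^2 = 451584 ≡ 1408 (mod 3517)
2985^128 ≡ 1408^2 = 1982464 ≡ 2393 (mod 3517)
2985^138 = 2985^128 · 2985^8 · 2985^2 ≡ 2393 · 291 · 1664 (mod 3517).
Accumulate the product:
2393 · 291 = 696363 ≡ 3514
3514 · 1664 = 5847296 ≡ 2042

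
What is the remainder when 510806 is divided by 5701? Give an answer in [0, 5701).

510806 = 89×5701 + 3417, so 510806 ≡ 3417 (mod 5701).

3417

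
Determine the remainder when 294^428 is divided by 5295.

1881

Using repeated squaring:
294^1 ≡ 294 (mod 5295)
294^2 ≡ 294^2 = 86436 ≡ 1716 (mod 5295)
294^4 ≡ 1716^2 = 2944656 ≡ 636 (mod 5295)
294^8 ≡ 636^2 = 404496 ≡ 2076 (mod 5295)
294^16 ≡ 2076^2 = 4309776 ≡ 4941 (mod 5295)
294^32 ≡ 4941^2 = 24413481 ≡ 3531 (mod 5295)
294^64 ≡ 3531^2 = 12467961 ≡ 3531 (mod 5295)
294^128 ≡ 3531^2 = 12467961 ≡ 3531 (mod 5295)
294^256 ≡ 3531^2 = 12467961 ≡ 3531 (mod 5295)
294^428 = 294^256 · 294^128 · 294^32 · 294^8 · 294^4 ≡ 3531 · 3531 · 3531 · 2076 · 636 (mod 5295).
Accumulate the product:
3531 · 3531 = 12467961 ≡ 3531
3531 · 3531 = 12467961 ≡ 3531
3531 · 2076 = 7330356 ≡ 2076
2076 · 636 = 1320336 ≡ 1881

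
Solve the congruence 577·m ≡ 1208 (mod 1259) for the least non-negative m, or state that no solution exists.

gcd(577, 1259) = 1, so a unique solution mod 1259 exists.
577⁻¹ ≡ 1235 (mod 1259).
m ≡ 1235·1208 ≡ 1224 (mod 1259).

1224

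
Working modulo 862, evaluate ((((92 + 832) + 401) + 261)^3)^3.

524

92 + 832 = 924 ≡ 62 (mod 862)
62 + 401 = 463
463 + 261 = 724
(724)^3 ≡ 166 (mod 862)
(166)^3 ≡ 524 (mod 862)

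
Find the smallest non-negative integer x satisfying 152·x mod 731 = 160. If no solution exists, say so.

78

gcd(152, 731) = 1, so a unique solution mod 731 exists.
152⁻¹ ≡ 101 (mod 731).
x ≡ 101·160 ≡ 78 (mod 731).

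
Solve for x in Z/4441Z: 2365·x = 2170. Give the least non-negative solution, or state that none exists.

gcd(2365, 4441) = 1, so a unique solution mod 4441 exists.
2365⁻¹ ≡ 3519 (mod 4441).
x ≡ 3519·2170 ≡ 2151 (mod 4441).

2151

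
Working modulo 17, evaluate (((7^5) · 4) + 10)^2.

9

(7)^5 ≡ 11 (mod 17)
11 · 4 = 44 ≡ 10 (mod 17)
10 + 10 = 20 ≡ 3 (mod 17)
(3)^2 ≡ 9 (mod 17)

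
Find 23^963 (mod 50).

23^1 ≡ 23 (mod 50)
23^2 ≡ 23^2 = 529 ≡ 29 (mod 50)
23^4 ≡ 29^2 = 841 ≡ 41 (mod 50)
23^8 ≡ 41^2 = 1681 ≡ 31 (mod 50)
23^16 ≡ 31^2 = 961 ≡ 11 (mod 50)
23^32 ≡ 11^2 = 121 ≡ 21 (mod 50)
23^64 ≡ 21^2 = 441 ≡ 41 (mod 50)
23^128 ≡ 41^2 = 1681 ≡ 31 (mod 50)
23^256 ≡ 31^2 = 961 ≡ 11 (mod 50)
23^512 ≡ 11^2 = 121 ≡ 21 (mod 50)
23^963 = 23^512 · 23^256 · 23^128 · 23^64 · 23^2 · 23^1 ≡ 21 · 11 · 31 · 41 · 29 · 23 (mod 50).
Accumulate the product:
21 · 11 = 231 ≡ 31
31 · 31 = 961 ≡ 11
11 · 41 = 451 ≡ 1
1 · 29 = 29
29 · 23 = 667 ≡ 17

17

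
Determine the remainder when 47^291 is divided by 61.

Using repeated squaring:
291 in binary is 100100011, i.e. 291 = 256 + 32 + 2 + 1.
47^1 ≡ 47 (mod 61)
47^2 ≡ 47^2 = 2209 ≡ 13 (mod 61)
47^4 ≡ 13^2 = 169 ≡ 47 (mod 61)
47^8 ≡ 47^2 = 2209 ≡ 13 (mod 61)
47^16 ≡ 13^2 = 169 ≡ 47 (mod 61)
47^32 ≡ 47^2 = 2209 ≡ 13 (mod 61)
47^64 ≡ 13^2 = 169 ≡ 47 (mod 61)
47^128 ≡ 47^2 = 2209 ≡ 13 (mod 61)
47^256 ≡ 13^2 = 169 ≡ 47 (mod 61)
47^291 = 47^256 · 47^32 · 47^2 · 47^1 ≡ 47 · 13 · 13 · 47 (mod 61).
Accumulate the product:
47 · 13 = 611 ≡ 1
1 · 13 = 13
13 · 47 = 611 ≡ 1

1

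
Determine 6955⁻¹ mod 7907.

6005

Run the extended Euclidean algorithm:
7907 = 1×6955 + 952
6955 = 7×952 + 291
952 = 3×291 + 79
291 = 3×79 + 54
79 = 1×54 + 25
54 = 2×25 + 4
25 = 6×4 + 1
4 = 4×1 + 0
gcd(6955, 7907) = 1, so the inverse exists.
Bézout: 1 = 1673×7907 − 1902×6955.
So 6955⁻¹ ≡ −1902 ≡ 6005 (mod 7907).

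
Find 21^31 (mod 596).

461

Using repeated squaring:
31 in binary is 11111, i.e. 31 = 16 + 8 + 4 + 2 + 1.
21^1 ≡ 21 (mod 596)
21^2 ≡ 21^2 = 441 (mod 596)
21^4 ≡ 441^2 = 194481 ≡ 185 (mod 596)
21^8 ≡ 185^2 = 34225 ≡ 253 (mod 596)
21^16 ≡ 253^2 = 64009 ≡ 237 (mod 596)
21^31 = 21^16 × 21^8 × 21^4 × 21^2 × 21^1 ≡ 237 × 253 × 185 × 441 × 21 (mod 596).
Accumulate the product:
237 × 253 = 59961 ≡ 361
361 × 185 = 66785 ≡ 33
33 × 441 = 14553 ≡ 249
249 × 21 = 5229 ≡ 461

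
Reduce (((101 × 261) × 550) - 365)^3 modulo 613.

142

101 × 261 = 26361 ≡ 2 (mod 613)
2 × 550 = 1100 ≡ 487 (mod 613)
487 - 365 = 122
(122)^3 ≡ 142 (mod 613)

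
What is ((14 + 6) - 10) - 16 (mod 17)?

14 + 6 = 20 ≡ 3 (mod 17)
3 - 10 = -7 ≡ 10 (mod 17)
10 - 16 = -6 ≡ 11 (mod 17)

11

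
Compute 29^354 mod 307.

113

Using repeated squaring:
354 in binary is 101100010, i.e. 354 = 256 + 64 + 32 + 2.
29^1 ≡ 29 (mod 307)
29^2 ≡ 29^2 = 841 ≡ 227 (mod 307)
29^4 ≡ 227^2 = 51529 ≡ 260 (mod 307)
29^8 ≡ 260^2 = 67600 ≡ 60 (mod 307)
29^16 ≡ 60^2 = 3600 ≡ 223 (mod 307)
29^32 ≡ 223^2 = 49729 ≡ 302 (mod 307)
29^64 ≡ 302^2 = 91204 ≡ 25 (mod 307)
29^128 ≡ 25^2 = 625 ≡ 11 (mod 307)
29^256 ≡ 11^2 = 121 (mod 307)
29^354 = 29^256 × 29^64 × 29^32 × 29^2 ≡ 121 × 25 × 302 × 227 (mod 307).
Accumulate the product:
121 × 25 = 3025 ≡ 262
262 × 302 = 79124 ≡ 225
225 × 227 = 51075 ≡ 113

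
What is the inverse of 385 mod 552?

552 = 1*385 + 167
385 = 2*167 + 51
167 = 3*51 + 14
51 = 3*14 + 9
14 = 1*9 + 5
9 = 1*5 + 4
5 = 1*4 + 1
4 = 4*1 + 0
gcd(385, 552) = 1, so the inverse exists.
Back-substitute for 1:
1 = 1*5 − 1*4
  = −1*9 + 2*5
  = 2*14 − 3*9
  = −3*51 + 11*14
  = 11*167 − 36*51
  = −36*385 + 83*167
  = 83*552 − 119*385
So 385⁻¹ ≡ −119 ≡ 433 (mod 552).

433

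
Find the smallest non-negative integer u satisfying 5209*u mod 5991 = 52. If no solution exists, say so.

5899

gcd(5209, 5991) = 1, so a unique solution mod 5991 exists.
5209⁻¹ ≡ 3685 (mod 5991).
u ≡ 3685*52 ≡ 5899 (mod 5991).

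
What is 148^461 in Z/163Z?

Using repeated squaring:
148^1 ≡ 148 (mod 163)
148^2 ≡ 148^2 = 21904 ≡ 62 (mod 163)
148^4 ≡ 62^2 = 3844 ≡ 95 (mod 163)
148^8 ≡ 95^2 = 9025 ≡ 60 (mod 163)
148^16 ≡ 60^2 = 3600 ≡ 14 (mod 163)
148^32 ≡ 14^2 = 196 ≡ 33 (mod 163)
148^64 ≡ 33^2 = 1089 ≡ 111 (mod 163)
148^128 ≡ 111^2 = 12321 ≡ 96 (mod 163)
148^256 ≡ 96^2 = 9216 ≡ 88 (mod 163)
148^461 = 148^256 · 148^128 · 148^64 · 148^8 · 148^4 · 148^1 ≡ 88 · 96 · 111 · 60 · 95 · 148 (mod 163).
Accumulate the product:
88 · 96 = 8448 ≡ 135
135 · 111 = 14985 ≡ 152
152 · 60 = 9120 ≡ 155
155 · 95 = 14725 ≡ 55
55 · 148 = 8140 ≡ 153

153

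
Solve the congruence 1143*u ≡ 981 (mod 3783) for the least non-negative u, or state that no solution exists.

1242

gcd(1143, 3783) = 3, and 3 | 981, so solutions exist.
Divide through by 3: 381*u mod 1261 = 327.
381⁻¹ ≡ 374 (mod 1261).
u ≡ 374*327 ≡ 1242 (mod 1261).
The smallest non-negative solution is u = 1242.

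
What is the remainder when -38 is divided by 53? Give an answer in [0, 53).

-38 = -1*53 + 15, so -38 ≡ 15 (mod 53).

15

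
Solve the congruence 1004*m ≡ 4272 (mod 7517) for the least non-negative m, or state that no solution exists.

gcd(1004, 7517) = 1, so a unique solution mod 7517 exists.
1004⁻¹ ≡ 6072 (mod 7517).
m ≡ 6072*4272 ≡ 5934 (mod 7517).

5934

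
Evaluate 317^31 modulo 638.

Using repeated squaring:
31 in binary is 11111, i.e. 31 = 16 + 8 + 4 + 2 + 1.
317^1 ≡ 317 (mod 638)
317^2 ≡ 317^2 = 100489 ≡ 323 (mod 638)
317^4 ≡ 323^2 = 104329 ≡ 335 (mod 638)
317^8 ≡ 335^2 = 112225 ≡ 575 (mod 638)
317^16 ≡ 575^2 = 330625 ≡ 141 (mod 638)
317^31 = 317^16 · 317^8 · 317^4 · 317^2 · 317^1 ≡ 141 · 575 · 335 · 323 · 317 (mod 638).
Accumulate the product:
141 · 575 = 81075 ≡ 49
49 · 335 = 16415 ≡ 465
465 · 323 = 150195 ≡ 265
265 · 317 = 84005 ≡ 427

427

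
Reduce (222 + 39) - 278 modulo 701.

684

222 + 39 = 261
261 - 278 = -17 ≡ 684 (mod 701)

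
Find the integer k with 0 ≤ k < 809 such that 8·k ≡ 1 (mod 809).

708

By the extended Euclidean algorithm:
809 = 101·8 + 1
8 = 8·1 + 0
gcd(8, 809) = 1, so the inverse exists.
Bézout: 1 = 1·809 − 101·8.
So 8⁻¹ ≡ −101 ≡ 708 (mod 809).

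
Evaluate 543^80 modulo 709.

674

Using repeated squaring:
80 in binary is 1010000, i.e. 80 = 64 + 16.
543^1 ≡ 543 (mod 709)
543^2 ≡ 543^2 = 294849 ≡ 614 (mod 709)
543^4 ≡ 614^2 = 376996 ≡ 517 (mod 709)
543^8 ≡ 517^2 = 267289 ≡ 705 (mod 709)
543^16 ≡ 705^2 = 497025 ≡ 16 (mod 709)
543^32 ≡ 16^2 = 256 (mod 709)
543^64 ≡ 256^2 = 65536 ≡ 308 (mod 709)
543^80 = 543^64 * 543^16 ≡ 308 * 16 (mod 709).
308 * 16 = 4928 ≡ 674 (mod 709).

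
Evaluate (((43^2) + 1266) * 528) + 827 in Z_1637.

(43)^2 ≡ 212 (mod 1637)
212 + 1266 = 1478
1478 * 528 = 780384 ≡ 1172 (mod 1637)
1172 + 827 = 1999 ≡ 362 (mod 1637)

362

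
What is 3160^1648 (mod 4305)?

1600

Using repeated squaring:
3160^1 ≡ 3160 (mod 4305)
3160^2 ≡ 3160^2 = 9985600 ≡ 2305 (mod 4305)
3160^4 ≡ 2305^2 = 5313025 ≡ 655 (mod 4305)
3160^8 ≡ 655^2 = 429025 ≡ 2830 (mod 4305)
3160^16 ≡ 2830^2 = 8008900 ≡ 1600 (mod 4305)
3160^32 ≡ 1600^2 = 2560000 ≡ 2830 (mod 4305)
3160^64 ≡ 2830^2 = 8008900 ≡ 1600 (mod 4305)
3160^128 ≡ 1600^2 = 2560000 ≡ 2830 (mod 4305)
3160^256 ≡ 2830^2 = 8008900 ≡ 1600 (mod 4305)
3160^512 ≡ 1600^2 = 2560000 ≡ 2830 (mod 4305)
3160^1024 ≡ 2830^2 = 8008900 ≡ 1600 (mod 4305)
3160^1648 = 3160^1024 · 3160^512 · 3160^64 · 3160^32 · 3160^16 ≡ 1600 · 2830 · 1600 · 2830 · 1600 (mod 4305).
Accumulate the product:
1600 · 2830 = 4528000 ≡ 3445
3445 · 1600 = 5512000 ≡ 1600
1600 · 2830 = 4528000 ≡ 3445
3445 · 1600 = 5512000 ≡ 1600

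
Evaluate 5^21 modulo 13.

Compute successive squares:
21 in binary is 10101, i.e. 21 = 16 + 4 + 1.
5^1 ≡ 5 (mod 13)
5^2 ≡ 5^2 = 25 ≡ 12 (mod 13)
5^4 ≡ 12^2 = 144 ≡ 1 (mod 13)
5^8 ≡ 1^2 = 1 (mod 13)
5^16 ≡ 1^2 = 1 (mod 13)
5^21 = 5^16 × 5^4 × 5^1 ≡ 1 × 1 × 5 (mod 13).
Accumulate the product:
1 × 1 = 1
1 × 5 = 5

5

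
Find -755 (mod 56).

-755 = -14*56 + 29, so -755 ≡ 29 (mod 56).

29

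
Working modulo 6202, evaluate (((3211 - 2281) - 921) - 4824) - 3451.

3211 - 2281 = 930
930 - 921 = 9
9 - 4824 = -4815 ≡ 1387 (mod 6202)
1387 - 3451 = -2064 ≡ 4138 (mod 6202)

4138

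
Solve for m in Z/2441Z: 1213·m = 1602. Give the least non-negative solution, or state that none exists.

gcd(1213, 2441) = 1, so a unique solution mod 2441 exists.
1213⁻¹ ≡ 1139 (mod 2441).
m ≡ 1139·1602 ≡ 1251 (mod 2441).

1251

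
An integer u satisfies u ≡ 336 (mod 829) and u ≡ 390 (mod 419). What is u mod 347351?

829⁻¹ mod 419: 829·93 ≡ 1 (mod 419), so 829⁻¹ ≡ 93.
u = 336 + 829·((390 − 336)·93 mod 419) = 336 + 829·413 = 342713.

342713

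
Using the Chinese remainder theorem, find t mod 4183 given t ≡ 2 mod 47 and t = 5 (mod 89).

47⁻¹ mod 89: 47·36 ≡ 1 (mod 89), so 47⁻¹ ≡ 36.
t = 2 + 47·((5 − 2)·36 mod 89) = 2 + 47·19 = 895.

895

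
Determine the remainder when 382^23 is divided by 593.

323

23 in binary is 10111, i.e. 23 = 16 + 4 + 2 + 1.
382^1 ≡ 382 (mod 593)
382^2 ≡ 382^2 = 145924 ≡ 46 (mod 593)
382^4 ≡ 46^2 = 2116 ≡ 337 (mod 593)
382^8 ≡ 337^2 = 113569 ≡ 306 (mod 593)
382^16 ≡ 306^2 = 93636 ≡ 535 (mod 593)
382^23 = 382^16 · 382^4 · 382^2 · 382^1 ≡ 535 · 337 · 46 · 382 (mod 593).
Accumulate the product:
535 · 337 = 180295 ≡ 23
23 · 46 = 1058 ≡ 465
465 · 382 = 177630 ≡ 323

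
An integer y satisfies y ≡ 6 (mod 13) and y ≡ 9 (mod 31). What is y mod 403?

13⁻¹ mod 31: 13*12 ≡ 1 (mod 31), so 13⁻¹ ≡ 12.
y = 6 + 13*((9 − 6)*12 mod 31) = 6 + 13*5 = 71.

71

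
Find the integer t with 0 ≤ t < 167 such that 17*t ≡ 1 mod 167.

59

By the extended Euclidean algorithm:
167 = 9×17 + 14
17 = 1×14 + 3
14 = 4×3 + 2
3 = 1×2 + 1
2 = 2×1 + 0
gcd(17, 167) = 1, so the inverse exists.
Back-substitute for 1:
1 = 1×3 − 1×2
  = −1×14 + 5×3
  = 5×17 − 6×14
  = −6×167 + 59×17
So 17⁻¹ ≡ 59 (mod 167).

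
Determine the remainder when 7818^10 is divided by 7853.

10 in binary is 1010, i.e. 10 = 8 + 2.
7818^1 ≡ 7818 (mod 7853)
7818^2 ≡ 7818^2 = 61121124 ≡ 1225 (mod 7853)
7818^4 ≡ 1225^2 = 1500625 ≡ 702 (mod 7853)
7818^8 ≡ 702^2 = 492804 ≡ 5918 (mod 7853)
7818^10 = 7818^8 * 7818^2 ≡ 5918 * 1225 (mod 7853).
5918 * 1225 = 7249550 ≡ 1231 (mod 7853).

1231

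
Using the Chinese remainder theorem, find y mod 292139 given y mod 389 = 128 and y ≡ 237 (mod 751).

241308

389⁻¹ mod 751: 389*612 ≡ 1 (mod 751), so 389⁻¹ ≡ 612.
y = 128 + 389*((237 − 128)*612 mod 751) = 128 + 389*620 = 241308.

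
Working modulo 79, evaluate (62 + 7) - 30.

62 + 7 = 69
69 - 30 = 39

39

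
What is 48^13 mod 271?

Compute successive squares:
13 in binary is 1101, i.e. 13 = 8 + 4 + 1.
48^1 ≡ 48 (mod 271)
48^2 ≡ 48^2 = 2304 ≡ 136 (mod 271)
48^4 ≡ 136^2 = 18496 ≡ 68 (mod 271)
48^8 ≡ 68^2 = 4624 ≡ 17 (mod 271)
48^13 = 48^8 * 48^4 * 48^1 ≡ 17 * 68 * 48 (mod 271).
Accumulate the product:
17 * 68 = 1156 ≡ 72
72 * 48 = 3456 ≡ 204

204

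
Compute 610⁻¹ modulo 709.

709 = 1×610 + 99
610 = 6×99 + 16
99 = 6×16 + 3
16 = 5×3 + 1
3 = 3×1 + 0
gcd(610, 709) = 1, so the inverse exists.
Bézout: 1 = −191×709 + 222×610.
So 610⁻¹ ≡ 222 (mod 709).

222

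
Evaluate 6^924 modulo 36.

0

924 in binary is 1110011100, i.e. 924 = 512 + 256 + 128 + 16 + 8 + 4.
6^1 ≡ 6 (mod 36)
6^2 ≡ 6^2 = 36 ≡ 0 (mod 36)
6^4 ≡ 0^2 = 0 (mod 36)
6^8 ≡ 0^2 = 0 (mod 36)
6^16 ≡ 0^2 = 0 (mod 36)
6^32 ≡ 0^2 = 0 (mod 36)
6^64 ≡ 0^2 = 0 (mod 36)
6^128 ≡ 0^2 = 0 (mod 36)
6^256 ≡ 0^2 = 0 (mod 36)
6^512 ≡ 0^2 = 0 (mod 36)
6^924 = 6^512 × 6^256 × 6^128 × 6^16 × 6^8 × 6^4 ≡ 0 × 0 × 0 × 0 × 0 × 0 (mod 36).
Accumulate the product:
0 × 0 = 0
0 × 0 = 0
0 × 0 = 0
0 × 0 = 0
0 × 0 = 0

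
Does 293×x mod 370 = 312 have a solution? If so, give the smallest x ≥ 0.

44

gcd(293, 370) = 1, so a unique solution mod 370 exists.
293⁻¹ ≡ 197 (mod 370).
x ≡ 197×312 ≡ 44 (mod 370).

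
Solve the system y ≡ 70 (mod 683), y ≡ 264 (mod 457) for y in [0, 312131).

683⁻¹ mod 457: 683×91 ≡ 1 (mod 457), so 683⁻¹ ≡ 91.
y = 70 + 683×((264 − 70)×91 mod 457) = 70 + 683×288 = 196774.
Check: 196774 mod 683 = 70, 196774 mod 457 = 264. ✓

196774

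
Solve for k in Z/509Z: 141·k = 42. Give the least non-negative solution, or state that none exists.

401

gcd(141, 509) = 1, so a unique solution mod 509 exists.
141⁻¹ ≡ 361 (mod 509).
k ≡ 361·42 ≡ 401 (mod 509).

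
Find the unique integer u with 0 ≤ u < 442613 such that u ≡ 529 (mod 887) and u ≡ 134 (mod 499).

55523

887⁻¹ mod 499: 887*490 ≡ 1 (mod 499), so 887⁻¹ ≡ 490.
u = 529 + 887*((134 − 529)*490 mod 499) = 529 + 887*62 = 55523.
Check: 55523 mod 887 = 529, 55523 mod 499 = 134. ✓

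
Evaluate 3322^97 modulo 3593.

By square-and-multiply:
3322^1 ≡ 3322 (mod 3593)
3322^2 ≡ 3322^2 = 11035684 ≡ 1581 (mod 3593)
3322^4 ≡ 1581^2 = 2499561 ≡ 2426 (mod 3593)
3322^8 ≡ 2426^2 = 5885476 ≡ 142 (mod 3593)
3322^16 ≡ 142^2 = 20164 ≡ 2199 (mod 3593)
3322^32 ≡ 2199^2 = 4835601 ≡ 3016 (mod 3593)
3322^64 ≡ 3016^2 = 9096256 ≡ 2373 (mod 3593)
3322^97 = 3322^64 * 3322^32 * 3322^1 ≡ 2373 * 3016 * 3322 (mod 3593).
Accumulate the product:
2373 * 3016 = 7156968 ≡ 3305
3305 * 3322 = 10979210 ≡ 2595

2595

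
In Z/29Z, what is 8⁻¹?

11

29 = 3×8 + 5
8 = 1×5 + 3
5 = 1×3 + 2
3 = 1×2 + 1
2 = 2×1 + 0
gcd(8, 29) = 1, so the inverse exists.
Bézout: 1 = −3×29 + 11×8.
So 8⁻¹ ≡ 11 (mod 29).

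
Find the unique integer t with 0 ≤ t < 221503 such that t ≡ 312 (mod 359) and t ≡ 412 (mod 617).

359⁻¹ mod 617: 359*55 ≡ 1 (mod 617), so 359⁻¹ ≡ 55.
t = 312 + 359*((412 − 312)*55 mod 617) = 312 + 359*564 = 202788.
Check: 202788 mod 359 = 312, 202788 mod 617 = 412. ✓

202788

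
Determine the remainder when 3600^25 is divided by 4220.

25 in binary is 11001, i.e. 25 = 16 + 8 + 1.
3600^1 ≡ 3600 (mod 4220)
3600^2 ≡ 3600^2 = 12960000 ≡ 380 (mod 4220)
3600^4 ≡ 380^2 = 144400 ≡ 920 (mod 4220)
3600^8 ≡ 920^2 = 846400 ≡ 2400 (mod 4220)
3600^16 ≡ 2400^2 = 5760000 ≡ 3920 (mod 4220)
3600^25 = 3600^16 · 3600^8 · 3600^1 ≡ 3920 · 2400 · 3600 (mod 4220).
Accumulate the product:
3920 · 2400 = 9408000 ≡ 1620
1620 · 3600 = 5832000 ≡ 4180

4180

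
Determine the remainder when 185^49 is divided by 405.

365

Using repeated squaring:
185^1 ≡ 185 (mod 405)
185^2 ≡ 185^2 = 34225 ≡ 205 (mod 405)
185^4 ≡ 205^2 = 42025 ≡ 310 (mod 405)
185^8 ≡ 310^2 = 96100 ≡ 115 (mod 405)
185^16 ≡ 115^2 = 13225 ≡ 265 (mod 405)
185^32 ≡ 265^2 = 70225 ≡ 160 (mod 405)
185^49 = 185^32 * 185^16 * 185^1 ≡ 160 * 265 * 185 (mod 405).
Accumulate the product:
160 * 265 = 42400 ≡ 280
280 * 185 = 51800 ≡ 365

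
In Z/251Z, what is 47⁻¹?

235

Apply the Euclidean algorithm and back-substitute:
251 = 5·47 + 16
47 = 2·16 + 15
16 = 1·15 + 1
15 = 15·1 + 0
gcd(47, 251) = 1, so the inverse exists.
Back-substitute for 1:
1 = 1·16 − 1·15
  = −1·47 + 3·16
  = 3·251 − 16·47
So 47⁻¹ ≡ −16 ≡ 235 (mod 251).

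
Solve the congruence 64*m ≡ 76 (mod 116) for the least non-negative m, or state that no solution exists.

gcd(64, 116) = 4, and 4 | 76, so solutions exist.
Divide through by 4: 16*m ≡ 19 (mod 29).
16⁻¹ ≡ 20 (mod 29).
m ≡ 20*19 ≡ 3 (mod 29).
The smallest non-negative solution is m = 3.

3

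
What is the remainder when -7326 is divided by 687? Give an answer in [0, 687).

-7326 = -11*687 + 231, so -7326 ≡ 231 (mod 687).

231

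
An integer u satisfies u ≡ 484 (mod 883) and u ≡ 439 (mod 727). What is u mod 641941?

456995

883⁻¹ mod 727: 883·247 ≡ 1 (mod 727), so 883⁻¹ ≡ 247.
u = 484 + 883·((439 − 484)·247 mod 727) = 484 + 883·517 = 456995.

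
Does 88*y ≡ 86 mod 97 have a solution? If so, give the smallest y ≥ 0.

12

gcd(88, 97) = 1, so a unique solution mod 97 exists.
88⁻¹ ≡ 43 (mod 97).
y ≡ 43*86 ≡ 12 (mod 97).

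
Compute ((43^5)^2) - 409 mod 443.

145

(43)^5 ≡ 222 (mod 443)
(222)^2 ≡ 111 (mod 443)
111 - 409 = -298 ≡ 145 (mod 443)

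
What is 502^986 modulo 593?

512

986 in binary is 1111011010, i.e. 986 = 512 + 256 + 128 + 64 + 16 + 8 + 2.
502^1 ≡ 502 (mod 593)
502^2 ≡ 502^2 = 252004 ≡ 572 (mod 593)
502^4 ≡ 572^2 = 327184 ≡ 441 (mod 593)
502^8 ≡ 441^2 = 194481 ≡ 570 (mod 593)
502^16 ≡ 570^2 = 324900 ≡ 529 (mod 593)
502^32 ≡ 529^2 = 279841 ≡ 538 (mod 593)
502^64 ≡ 538^2 = 289444 ≡ 60 (mod 593)
502^128 ≡ 60^2 = 3600 ≡ 42 (mod 593)
502^256 ≡ 42^2 = 1764 ≡ 578 (mod 593)
502^512 ≡ 578^2 = 334084 ≡ 225 (mod 593)
502^986 = 502^512 * 502^256 * 502^128 * 502^64 * 502^16 * 502^8 * 502^2 ≡ 225 * 578 * 42 * 60 * 529 * 570 * 572 (mod 593).
Accumulate the product:
225 * 578 = 130050 ≡ 183
183 * 42 = 7686 ≡ 570
570 * 60 = 34200 ≡ 399
399 * 529 = 211071 ≡ 556
556 * 570 = 316920 ≡ 258
258 * 572 = 147576 ≡ 512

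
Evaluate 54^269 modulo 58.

Compute successive squares:
269 in binary is 100001101, i.e. 269 = 256 + 8 + 4 + 1.
54^1 ≡ 54 (mod 58)
54^2 ≡ 54^2 = 2916 ≡ 16 (mod 58)
54^4 ≡ 16^2 = 256 ≡ 24 (mod 58)
54^8 ≡ 24^2 = 576 ≡ 54 (mod 58)
54^16 ≡ 54^2 = 2916 ≡ 16 (mod 58)
54^32 ≡ 16^2 = 256 ≡ 24 (mod 58)
54^64 ≡ 24^2 = 576 ≡ 54 (mod 58)
54^128 ≡ 54^2 = 2916 ≡ 16 (mod 58)
54^256 ≡ 16^2 = 256 ≡ 24 (mod 58)
54^269 = 54^256 · 54^8 · 54^4 · 54^1 ≡ 24 · 54 · 24 · 54 (mod 58).
Accumulate the product:
24 · 54 = 1296 ≡ 20
20 · 24 = 480 ≡ 16
16 · 54 = 864 ≡ 52

52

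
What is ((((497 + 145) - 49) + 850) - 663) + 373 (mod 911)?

497 + 145 = 642
642 - 49 = 593
593 + 850 = 1443 ≡ 532 (mod 911)
532 - 663 = -131 ≡ 780 (mod 911)
780 + 373 = 1153 ≡ 242 (mod 911)

242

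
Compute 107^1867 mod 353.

340

1867 in binary is 11101001011, i.e. 1867 = 1024 + 512 + 256 + 64 + 8 + 2 + 1.
107^1 ≡ 107 (mod 353)
107^2 ≡ 107^2 = 11449 ≡ 153 (mod 353)
107^4 ≡ 153^2 = 23409 ≡ 111 (mod 353)
107^8 ≡ 111^2 = 12321 ≡ 319 (mod 353)
107^16 ≡ 319^2 = 101761 ≡ 97 (mod 353)
107^32 ≡ 97^2 = 9409 ≡ 231 (mod 353)
107^64 ≡ 231^2 = 53361 ≡ 58 (mod 353)
107^128 ≡ 58^2 = 3364 ≡ 187 (mod 353)
107^256 ≡ 187^2 = 34969 ≡ 22 (mod 353)
107^512 ≡ 22^2 = 484 ≡ 131 (mod 353)
107^1024 ≡ 131^2 = 17161 ≡ 217 (mod 353)
107^1867 = 107^1024 × 107^512 × 107^256 × 107^64 × 107^8 × 107^2 × 107^1 ≡ 217 × 131 × 22 × 58 × 319 × 153 × 107 (mod 353).
Accumulate the product:
217 × 131 = 28427 ≡ 187
187 × 22 = 4114 ≡ 231
231 × 58 = 13398 ≡ 337
337 × 319 = 107503 ≡ 191
191 × 153 = 29223 ≡ 277
277 × 107 = 29639 ≡ 340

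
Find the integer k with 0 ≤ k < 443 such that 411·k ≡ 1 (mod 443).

263

Apply the Euclidean algorithm and back-substitute:
443 = 1·411 + 32
411 = 12·32 + 27
32 = 1·27 + 5
27 = 5·5 + 2
5 = 2·2 + 1
2 = 2·1 + 0
gcd(411, 443) = 1, so the inverse exists.
Bézout: 1 = 167·443 − 180·411.
So 411⁻¹ ≡ −180 ≡ 263 (mod 443).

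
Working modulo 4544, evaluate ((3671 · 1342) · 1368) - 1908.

3671 · 1342 = 4926482 ≡ 786 (mod 4544)
786 · 1368 = 1075248 ≡ 2864 (mod 4544)
2864 - 1908 = 956

956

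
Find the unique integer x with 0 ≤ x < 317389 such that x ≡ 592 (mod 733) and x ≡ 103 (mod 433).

34310

733⁻¹ mod 433: 733·293 ≡ 1 (mod 433), so 733⁻¹ ≡ 293.
x = 592 + 733·((103 − 592)·293 mod 433) = 592 + 733·46 = 34310.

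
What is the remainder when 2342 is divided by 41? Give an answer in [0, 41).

2342 = 57×41 + 5, so 2342 ≡ 5 (mod 41).

5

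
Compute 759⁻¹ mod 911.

905

911 = 1·759 + 152
759 = 4·152 + 151
152 = 1·151 + 1
151 = 151·1 + 0
gcd(759, 911) = 1, so the inverse exists.
Bézout: 1 = 5·911 − 6·759.
So 759⁻¹ ≡ −6 ≡ 905 (mod 911).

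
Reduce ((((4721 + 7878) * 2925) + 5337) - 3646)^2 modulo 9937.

4721 + 7878 = 12599 ≡ 2662 (mod 9937)
2662 * 2925 = 7786350 ≡ 5679 (mod 9937)
5679 + 5337 = 11016 ≡ 1079 (mod 9937)
1079 - 3646 = -2567 ≡ 7370 (mod 9937)
(7370)^2 ≡ 1258 (mod 9937)

1258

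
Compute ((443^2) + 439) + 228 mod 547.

(443)^2 ≡ 423 (mod 547)
423 + 439 = 862 ≡ 315 (mod 547)
315 + 228 = 543

543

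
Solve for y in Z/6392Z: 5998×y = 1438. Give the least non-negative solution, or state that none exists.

2949

gcd(5998, 6392) = 2, and 2 | 1438, so solutions exist.
Divide through by 2: 2999×y ≡ 719 (mod 3196).
2999⁻¹ ≡ 1671 (mod 3196).
y ≡ 1671×719 ≡ 2949 (mod 3196).
The smallest non-negative solution is y = 2949.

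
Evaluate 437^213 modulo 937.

213 in binary is 11010101, i.e. 213 = 128 + 64 + 16 + 4 + 1.
437^1 ≡ 437 (mod 937)
437^2 ≡ 437^2 = 190969 ≡ 758 (mod 937)
437^4 ≡ 758^2 = 574564 ≡ 183 (mod 937)
437^8 ≡ 183^2 = 33489 ≡ 694 (mod 937)
437^16 ≡ 694^2 = 481636 ≡ 18 (mod 937)
437^32 ≡ 18^2 = 324 (mod 937)
437^64 ≡ 324^2 = 104976 ≡ 32 (mod 937)
437^128 ≡ 32^2 = 1024 ≡ 87 (mod 937)
437^213 = 437^128 × 437^64 × 437^16 × 437^4 × 437^1 ≡ 87 × 32 × 18 × 183 × 437 (mod 937).
Accumulate the product:
87 × 32 = 2784 ≡ 910
910 × 18 = 16380 ≡ 451
451 × 183 = 82533 ≡ 77
77 × 437 = 33649 ≡ 854

854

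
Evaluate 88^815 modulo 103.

815 in binary is 1100101111, i.e. 815 = 512 + 256 + 32 + 8 + 4 + 2 + 1.
88^1 ≡ 88 (mod 103)
88^2 ≡ 88^2 = 7744 ≡ 19 (mod 103)
88^4 ≡ 19^2 = 361 ≡ 52 (mod 103)
88^8 ≡ 52^2 = 2704 ≡ 26 (mod 103)
88^16 ≡ 26^2 = 676 ≡ 58 (mod 103)
88^32 ≡ 58^2 = 3364 ≡ 68 (mod 103)
88^64 ≡ 68^2 = 4624 ≡ 92 (mod 103)
88^128 ≡ 92^2 = 8464 ≡ 18 (mod 103)
88^256 ≡ 18^2 = 324 ≡ 15 (mod 103)
88^512 ≡ 15^2 = 225 ≡ 19 (mod 103)
88^815 = 88^512 × 88^256 × 88^32 × 88^8 × 88^4 × 88^2 × 88^1 ≡ 19 × 15 × 68 × 26 × 52 × 19 × 88 (mod 103).
Accumulate the product:
19 × 15 = 285 ≡ 79
79 × 68 = 5372 ≡ 16
16 × 26 = 416 ≡ 4
4 × 52 = 208 ≡ 2
2 × 19 = 38
38 × 88 = 3344 ≡ 48

48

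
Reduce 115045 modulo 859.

798

115045 = 133×859 + 798, so 115045 ≡ 798 (mod 859).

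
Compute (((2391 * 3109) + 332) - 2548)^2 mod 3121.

695

2391 * 3109 = 7433619 ≡ 2518 (mod 3121)
2518 + 332 = 2850
2850 - 2548 = 302
(302)^2 ≡ 695 (mod 3121)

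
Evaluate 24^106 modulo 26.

10

106 in binary is 1101010, i.e. 106 = 64 + 32 + 8 + 2.
24^1 ≡ 24 (mod 26)
24^2 ≡ 24^2 = 576 ≡ 4 (mod 26)
24^4 ≡ 4^2 = 16 (mod 26)
24^8 ≡ 16^2 = 256 ≡ 22 (mod 26)
24^16 ≡ 22^2 = 484 ≡ 16 (mod 26)
24^32 ≡ 16^2 = 256 ≡ 22 (mod 26)
24^64 ≡ 22^2 = 484 ≡ 16 (mod 26)
24^106 = 24^64 · 24^32 · 24^8 · 24^2 ≡ 16 · 22 · 22 · 4 (mod 26).
Accumulate the product:
16 · 22 = 352 ≡ 14
14 · 22 = 308 ≡ 22
22 · 4 = 88 ≡ 10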